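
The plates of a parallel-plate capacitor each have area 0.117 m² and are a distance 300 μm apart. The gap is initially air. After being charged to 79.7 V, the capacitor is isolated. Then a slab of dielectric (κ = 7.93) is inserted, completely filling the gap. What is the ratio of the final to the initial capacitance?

C = κε₀A/d scales with κ, so C₂/C₁ = κ = 7.93.

7.93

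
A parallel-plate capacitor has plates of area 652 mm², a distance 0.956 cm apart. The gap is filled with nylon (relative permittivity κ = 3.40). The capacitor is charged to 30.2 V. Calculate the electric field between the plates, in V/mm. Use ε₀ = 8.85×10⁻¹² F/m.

3.16 V/mm

E = V/d = 30.2 / 9.56×10⁻³ = 3.16×10³ V/m.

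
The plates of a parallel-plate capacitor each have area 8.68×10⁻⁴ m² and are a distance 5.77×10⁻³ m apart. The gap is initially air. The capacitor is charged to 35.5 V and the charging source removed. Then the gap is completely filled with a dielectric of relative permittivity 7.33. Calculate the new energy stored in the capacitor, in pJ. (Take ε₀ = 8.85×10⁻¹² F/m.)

Initially C₁ = ε₀A/d = 8.85×10⁻¹² × 8.68×10⁻⁴ / 5.77×10⁻³ = 1.33×10⁻¹² F.
U₁ = 8.39×10⁻¹⁰ J.
Isolated ⇒ Q is held fixed. C₂ = 7.33 C₁ and U = Q²/(2C), so U₂/U₁ = C₁/C₂ = 0.136.
U₂ = 0.136 × 8.39×10⁻¹⁰ = 1.14×10⁻¹⁰ J.

114 pJ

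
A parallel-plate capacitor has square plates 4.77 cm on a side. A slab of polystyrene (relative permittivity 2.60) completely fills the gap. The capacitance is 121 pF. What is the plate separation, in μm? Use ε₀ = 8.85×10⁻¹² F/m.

d ≈ 433 μm

A = (4.77 cm)² = 2.28×10⁻³ m².
d = κε₀A/C = 2.60 × 8.85×10⁻¹² × 2.28×10⁻³ / 1.21×10⁻¹⁰ = 4.33×10⁻⁴ m.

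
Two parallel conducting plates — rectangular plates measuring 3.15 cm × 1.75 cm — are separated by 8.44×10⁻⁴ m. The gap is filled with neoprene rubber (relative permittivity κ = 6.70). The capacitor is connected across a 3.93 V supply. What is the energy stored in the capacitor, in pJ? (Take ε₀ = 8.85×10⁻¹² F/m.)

A = 3.15 × 1.75 cm² = 5.51×10⁻⁴ m².
C = κε₀A/d = 6.70 × 8.85×10⁻¹² × 5.51×10⁻⁴ / 8.44×10⁻⁴ = 3.87×10⁻¹¹ F.
U = ½CV² = ½ × 3.87×10⁻¹¹ × (3.93)² = 2.99×10⁻¹⁰ J.

299 pJ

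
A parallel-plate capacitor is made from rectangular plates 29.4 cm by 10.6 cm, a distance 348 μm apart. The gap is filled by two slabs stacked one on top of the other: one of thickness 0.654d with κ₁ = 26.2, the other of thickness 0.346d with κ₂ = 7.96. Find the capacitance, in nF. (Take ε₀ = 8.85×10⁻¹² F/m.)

11.6 nF

A = 29.4 × 10.6 cm² = 3.12×10⁻² m².
Stacked slabs ⇒ two capacitors in series, each with the full plate area.
C₁ = κ₁ε₀A/d₁ = 26.2 × 8.85×10⁻¹² × 3.12×10⁻² / 2.28×10⁻⁴ = 3.17×10⁻⁸ F.
C₂ = κ₂ε₀A/d₂ = 7.96 × 8.85×10⁻¹² × 3.12×10⁻² / 1.20×10⁻⁴ = 1.82×10⁻⁸ F.
C = (1/C₁ + 1/C₂)⁻¹ = 1.16×10⁻⁸ F.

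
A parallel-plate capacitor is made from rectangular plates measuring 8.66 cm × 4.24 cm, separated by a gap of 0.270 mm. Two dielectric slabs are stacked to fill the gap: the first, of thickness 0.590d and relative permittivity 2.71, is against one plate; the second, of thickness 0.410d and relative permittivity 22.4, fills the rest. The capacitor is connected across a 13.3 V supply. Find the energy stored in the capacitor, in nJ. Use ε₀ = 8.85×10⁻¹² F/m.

45.1 nJ

A = 8.66 × 4.24 cm² = 3.67×10⁻³ m².
Stacked slabs ⇒ two capacitors in series, each with the full plate area.
C₁ = κ₁ε₀A/d₁ = 2.71 × 8.85×10⁻¹² × 3.67×10⁻³ / 1.59×10⁻⁴ = 5.53×10⁻¹⁰ F.
C₂ = κ₂ε₀A/d₂ = 22.4 × 8.85×10⁻¹² × 3.67×10⁻³ / 1.11×10⁻⁴ = 6.58×10⁻⁹ F.
C = (1/C₁ + 1/C₂)⁻¹ = 5.10×10⁻¹⁰ F.
U = ½CV² = ½ × 5.10×10⁻¹⁰ × (13.3)² = 4.51×10⁻⁸ J.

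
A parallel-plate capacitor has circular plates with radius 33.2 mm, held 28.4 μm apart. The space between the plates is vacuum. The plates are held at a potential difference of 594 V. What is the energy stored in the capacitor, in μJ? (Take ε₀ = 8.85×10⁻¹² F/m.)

U ≈ 190 μJ

A = π(33.2 mm)² = 3.46×10⁻³ m².
C = ε₀A/d = 8.85×10⁻¹² × 3.46×10⁻³ / 2.84×10⁻⁵ = 1.08×10⁻⁹ F.
U = ½CV² = ½ × 1.08×10⁻⁹ × (594)² = 1.90×10⁻⁴ J.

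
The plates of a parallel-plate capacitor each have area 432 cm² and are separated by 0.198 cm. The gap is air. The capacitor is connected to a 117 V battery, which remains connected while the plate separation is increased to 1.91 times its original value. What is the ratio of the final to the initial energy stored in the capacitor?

U₂/U₁ ≈ 0.524

Battery connected ⇒ V is held fixed.
C₂ = 0.524 C₁ and U = ½CV², so U₂/U₁ = C₂/C₁ = 0.524.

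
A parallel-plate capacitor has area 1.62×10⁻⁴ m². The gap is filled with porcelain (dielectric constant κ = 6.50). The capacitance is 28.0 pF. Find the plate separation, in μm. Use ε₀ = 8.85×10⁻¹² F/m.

333 μm

d = κε₀A/C = 6.50 × 8.85×10⁻¹² × 1.62×10⁻⁴ / 2.80×10⁻¹¹ = 3.33×10⁻⁴ m.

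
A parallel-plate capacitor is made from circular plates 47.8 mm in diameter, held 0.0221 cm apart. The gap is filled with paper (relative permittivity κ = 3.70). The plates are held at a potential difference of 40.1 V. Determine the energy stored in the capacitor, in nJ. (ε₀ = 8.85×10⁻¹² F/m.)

A = π(47.8/2 mm)² = 1.79×10⁻³ m².
C = κε₀A/d = 3.70 × 8.85×10⁻¹² × 1.79×10⁻³ / 2.21×10⁻⁴ = 2.66×10⁻¹⁰ F.
U = ½CV² = ½ × 2.66×10⁻¹⁰ × (40.1)² = 2.14×10⁻⁷ J.

U ≈ 214 nJ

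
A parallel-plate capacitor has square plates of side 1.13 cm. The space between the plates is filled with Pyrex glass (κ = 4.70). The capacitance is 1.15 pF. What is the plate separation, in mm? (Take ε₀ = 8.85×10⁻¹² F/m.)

d ≈ 4.62 mm

A = (1.13 cm)² = 1.28×10⁻⁴ m².
d = κε₀A/C = 4.70 × 8.85×10⁻¹² × 1.28×10⁻⁴ / 1.15×10⁻¹² = 4.62×10⁻³ m.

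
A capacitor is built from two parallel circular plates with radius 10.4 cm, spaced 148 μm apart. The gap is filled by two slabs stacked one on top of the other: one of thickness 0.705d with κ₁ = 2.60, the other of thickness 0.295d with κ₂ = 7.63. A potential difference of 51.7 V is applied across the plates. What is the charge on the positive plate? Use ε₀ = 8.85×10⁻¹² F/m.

A = π(10.4 cm)² = 3.40×10⁻² m².
Stacked slabs ⇒ two capacitors in series, each with the full plate area.
C₁ = κ₁ε₀A/d₁ = 2.60 × 8.85×10⁻¹² × 3.40×10⁻² / 1.04×10⁻⁴ = 7.49×10⁻⁹ F.
C₂ = κ₂ε₀A/d₂ = 7.63 × 8.85×10⁻¹² × 3.40×10⁻² / 4.37×10⁻⁵ = 5.26×10⁻⁸ F.
C = (1/C₁ + 1/C₂)⁻¹ = 6.56×10⁻⁹ F.
Q = CV = 6.56×10⁻⁹ × 51.7 = 3.39×10⁻⁷ C.

Q ≈ 339 nC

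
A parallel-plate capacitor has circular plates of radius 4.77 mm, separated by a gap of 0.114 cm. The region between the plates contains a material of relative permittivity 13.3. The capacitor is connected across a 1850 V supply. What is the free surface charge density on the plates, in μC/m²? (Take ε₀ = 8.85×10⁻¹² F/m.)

A = π(4.77 mm)² = 7.15×10⁻⁵ m².
C = κε₀A/d = 13.3 × 8.85×10⁻¹² × 7.15×10⁻⁵ / 1.14×10⁻³ = 7.38×10⁻¹² F.
σ = Q/A = CV/A = 7.38×10⁻¹² × 1850 / 7.15×10⁻⁵ = 1.91×10⁻⁴ C/m².

191 μC/m²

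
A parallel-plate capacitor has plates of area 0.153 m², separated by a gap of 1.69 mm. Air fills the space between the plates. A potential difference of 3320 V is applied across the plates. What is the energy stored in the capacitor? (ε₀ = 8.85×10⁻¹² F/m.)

4.42 mJ

C = ε₀A/d = 8.85×10⁻¹² × 0.153 / 1.69×10⁻³ = 8.01×10⁻¹⁰ F.
U = ½CV² = ½ × 8.01×10⁻¹⁰ × (3320)² = 4.42×10⁻³ J.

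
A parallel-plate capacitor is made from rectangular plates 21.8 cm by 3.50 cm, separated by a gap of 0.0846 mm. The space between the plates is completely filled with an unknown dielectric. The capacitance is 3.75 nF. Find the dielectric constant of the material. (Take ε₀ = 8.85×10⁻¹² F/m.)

4.70

A = 21.8 × 3.50 cm² = 7.63×10⁻³ m².
κ = Cd/(ε₀A) = 3.75×10⁻⁹ × 8.46×10⁻⁵ / (8.85×10⁻¹² × 7.63×10⁻³) = 4.70.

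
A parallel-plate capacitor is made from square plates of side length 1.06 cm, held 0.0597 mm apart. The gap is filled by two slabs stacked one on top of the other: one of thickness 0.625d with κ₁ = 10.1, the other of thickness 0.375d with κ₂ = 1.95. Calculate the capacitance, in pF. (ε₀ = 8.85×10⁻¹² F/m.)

C ≈ 65.5 pF

A = (1.06 cm)² = 1.12×10⁻⁴ m².
Stacked slabs ⇒ two capacitors in series, each with the full plate area.
C₁ = κ₁ε₀A/d₁ = 10.1 × 8.85×10⁻¹² × 1.12×10⁻⁴ / 3.73×10⁻⁵ = 2.69×10⁻¹⁰ F.
C₂ = κ₂ε₀A/d₂ = 1.95 × 8.85×10⁻¹² × 1.12×10⁻⁴ / 2.24×10⁻⁵ = 8.66×10⁻¹¹ F.
C = (1/C₁ + 1/C₂)⁻¹ = 6.55×10⁻¹¹ F.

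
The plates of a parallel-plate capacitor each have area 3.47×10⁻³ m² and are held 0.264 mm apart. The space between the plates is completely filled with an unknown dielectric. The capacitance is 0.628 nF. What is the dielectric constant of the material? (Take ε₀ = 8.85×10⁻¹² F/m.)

κ = Cd/(ε₀A) = 6.28×10⁻¹⁰ × 2.64×10⁻⁴ / (8.85×10⁻¹² × 3.47×10⁻³) = 5.40.

κ ≈ 5.40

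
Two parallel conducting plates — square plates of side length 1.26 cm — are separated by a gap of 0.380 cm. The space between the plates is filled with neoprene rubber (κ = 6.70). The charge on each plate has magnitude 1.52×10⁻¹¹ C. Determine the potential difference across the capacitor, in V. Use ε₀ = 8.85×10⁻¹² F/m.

A = (1.26 cm)² = 1.59×10⁻⁴ m².
C = κε₀A/d = 6.70 × 8.85×10⁻¹² × 1.59×10⁻⁴ / 3.80×10⁻³ = 2.48×10⁻¹² F.
V = Q/C = 1.52×10⁻¹¹ / 2.48×10⁻¹² = 6.14 V.

6.14 V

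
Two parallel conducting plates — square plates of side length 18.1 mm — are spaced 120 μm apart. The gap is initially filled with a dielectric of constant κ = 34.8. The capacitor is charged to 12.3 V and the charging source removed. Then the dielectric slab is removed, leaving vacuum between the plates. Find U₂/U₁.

Isolated ⇒ Q is held fixed.
C₂ = 0.0287 C₁ and U = Q²/(2C), so U₂/U₁ = C₁/C₂ = 34.8.

34.8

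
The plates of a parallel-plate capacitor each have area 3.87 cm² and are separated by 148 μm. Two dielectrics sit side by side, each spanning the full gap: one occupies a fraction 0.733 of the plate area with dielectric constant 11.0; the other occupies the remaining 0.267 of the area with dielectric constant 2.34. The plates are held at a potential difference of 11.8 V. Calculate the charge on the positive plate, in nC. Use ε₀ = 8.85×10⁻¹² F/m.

Q ≈ 2.37 nC

A = 3.87 cm² = 3.87×10⁻⁴ m².
Side-by-side slabs ⇒ two capacitors in parallel, each spanning the full gap.
C₁ = κ₁ε₀A₁/d = 11.0 × 8.85×10⁻¹² × 2.84×10⁻⁴ / 1.48×10⁻⁴ = 1.87×10⁻¹⁰ F.
C₂ = κ₂ε₀A₂/d = 2.34 × 8.85×10⁻¹² × 1.03×10⁻⁴ / 1.48×10⁻⁴ = 1.45×10⁻¹¹ F.
C = C₁ + C₂ = 2.01×10⁻¹⁰ F.
Q = CV = 2.01×10⁻¹⁰ × 11.8 = 2.37×10⁻⁹ C.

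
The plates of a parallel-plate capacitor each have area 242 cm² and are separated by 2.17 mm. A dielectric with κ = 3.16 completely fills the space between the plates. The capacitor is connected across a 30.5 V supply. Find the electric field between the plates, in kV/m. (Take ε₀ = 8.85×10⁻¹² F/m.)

E = V/d = 30.5 / 2.17×10⁻³ = 1.41×10⁴ V/m.

14.1 kV/m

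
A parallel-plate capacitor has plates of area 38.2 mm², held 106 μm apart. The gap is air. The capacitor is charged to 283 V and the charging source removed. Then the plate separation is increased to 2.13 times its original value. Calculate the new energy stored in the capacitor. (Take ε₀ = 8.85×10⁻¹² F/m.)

U ≈ 272 nJ

A = 38.2 mm² = 3.82×10⁻⁵ m².
Initially C₁ = ε₀A/d = 8.85×10⁻¹² × 3.82×10⁻⁵ / 1.06×10⁻⁴ = 3.19×10⁻¹² F.
U₁ = 1.28×10⁻⁷ J.
Isolated ⇒ Q is held fixed. C₂ = 0.469 C₁ and U = Q²/(2C), so U₂/U₁ = C₁/C₂ = 2.13.
U₂ = 2.13 × 1.28×10⁻⁷ = 2.72×10⁻⁷ J.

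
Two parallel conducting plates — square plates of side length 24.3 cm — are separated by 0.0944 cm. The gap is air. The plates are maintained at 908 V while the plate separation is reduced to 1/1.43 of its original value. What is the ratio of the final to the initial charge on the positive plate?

Q₂/Q₁ ≈ 1.43

Battery connected ⇒ V is held fixed.
C₂ = 1.43 C₁ and Q = CV, so Q₂/Q₁ = C₂/C₁ = 1.43.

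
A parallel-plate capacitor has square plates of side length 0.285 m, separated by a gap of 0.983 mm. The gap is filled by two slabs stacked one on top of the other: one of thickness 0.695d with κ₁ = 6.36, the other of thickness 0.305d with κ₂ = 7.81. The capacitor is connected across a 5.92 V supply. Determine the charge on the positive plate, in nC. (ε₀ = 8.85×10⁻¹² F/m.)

Q ≈ 29.2 nC

A = (0.285 m)² = 8.12×10⁻² m².
Stacked slabs ⇒ two capacitors in series, each with the full plate area.
C₁ = κ₁ε₀A/d₁ = 6.36 × 8.85×10⁻¹² × 8.12×10⁻² / 6.83×10⁻⁴ = 6.69×10⁻⁹ F.
C₂ = κ₂ε₀A/d₂ = 7.81 × 8.85×10⁻¹² × 8.12×10⁻² / 3.00×10⁻⁴ = 1.87×10⁻⁸ F.
C = (1/C₁ + 1/C₂)⁻¹ = 4.93×10⁻⁹ F.
Q = CV = 4.93×10⁻⁹ × 5.92 = 2.92×10⁻⁸ C.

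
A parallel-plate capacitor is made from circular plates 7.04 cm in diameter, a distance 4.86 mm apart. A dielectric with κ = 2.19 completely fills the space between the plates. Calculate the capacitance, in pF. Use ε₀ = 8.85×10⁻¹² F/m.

A = π(7.04/2 cm)² = 3.89×10⁻³ m².
C = κε₀A/d = 2.19 × 8.85×10⁻¹² × 3.89×10⁻³ / 4.86×10⁻³ = 1.55×10⁻¹¹ F.

C ≈ 15.5 pF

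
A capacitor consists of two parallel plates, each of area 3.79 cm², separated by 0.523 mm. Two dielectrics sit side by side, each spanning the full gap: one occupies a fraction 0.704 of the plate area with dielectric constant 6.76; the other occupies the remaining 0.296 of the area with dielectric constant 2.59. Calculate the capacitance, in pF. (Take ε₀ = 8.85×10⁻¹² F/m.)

A = 3.79 cm² = 3.79×10⁻⁴ m².
Side-by-side slabs ⇒ two capacitors in parallel, each spanning the full gap.
C₁ = κ₁ε₀A₁/d = 6.76 × 8.85×10⁻¹² × 2.67×10⁻⁴ / 5.23×10⁻⁴ = 3.05×10⁻¹¹ F.
C₂ = κ₂ε₀A₂/d = 2.59 × 8.85×10⁻¹² × 1.12×10⁻⁴ / 5.23×10⁻⁴ = 4.92×10⁻¹² F.
C = C₁ + C₂ = 3.54×10⁻¹¹ F.

C ≈ 35.4 pF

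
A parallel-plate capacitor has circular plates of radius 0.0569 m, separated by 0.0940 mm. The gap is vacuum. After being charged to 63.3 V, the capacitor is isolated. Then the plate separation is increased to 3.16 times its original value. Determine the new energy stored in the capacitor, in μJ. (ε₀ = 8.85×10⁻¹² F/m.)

U ≈ 6.06 μJ

A = π(0.0569 m)² = 1.02×10⁻² m².
Initially C₁ = ε₀A/d = 8.85×10⁻¹² × 1.02×10⁻² / 9.40×10⁻⁵ = 9.58×10⁻¹⁰ F.
U₁ = 1.92×10⁻⁶ J.
Isolated ⇒ Q is held fixed. C₂ = 0.316 C₁ and U = Q²/(2C), so U₂/U₁ = C₁/C₂ = 3.16.
U₂ = 3.16 × 1.92×10⁻⁶ = 6.06×10⁻⁶ J.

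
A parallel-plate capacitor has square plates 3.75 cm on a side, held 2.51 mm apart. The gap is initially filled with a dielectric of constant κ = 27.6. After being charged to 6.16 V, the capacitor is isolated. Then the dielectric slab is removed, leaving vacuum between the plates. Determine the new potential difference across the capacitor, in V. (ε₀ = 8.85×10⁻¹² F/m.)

A = (3.75 cm)² = 1.41×10⁻³ m².
Initially C₁ = κε₀A/d = 27.6 × 8.85×10⁻¹² × 1.41×10⁻³ / 2.51×10⁻³ = 1.37×10⁻¹⁰ F.
V₁ = 6.16 V.
Isolated ⇒ Q is held fixed. C₂ = 0.0362 C₁ and V = Q/C, so V₂/V₁ = C₁/C₂ = 27.6.
V₂ = 27.6 × 6.16 = 1.70×10² V.

170 V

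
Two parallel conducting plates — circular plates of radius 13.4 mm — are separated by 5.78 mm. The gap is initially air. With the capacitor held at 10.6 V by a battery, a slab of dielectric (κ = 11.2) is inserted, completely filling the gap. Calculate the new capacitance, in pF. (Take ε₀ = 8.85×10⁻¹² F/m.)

A = π(13.4 mm)² = 5.64×10⁻⁴ m².
Initially C₁ = ε₀A/d = 8.85×10⁻¹² × 5.64×10⁻⁴ / 5.78×10⁻³ = 8.64×10⁻¹³ F.
C = κε₀A/d scales with κ, so C₂/C₁ = κ = 11.2.
C₂ = 11.2 × 8.64×10⁻¹³ = 9.67×10⁻¹² F.

9.67 pF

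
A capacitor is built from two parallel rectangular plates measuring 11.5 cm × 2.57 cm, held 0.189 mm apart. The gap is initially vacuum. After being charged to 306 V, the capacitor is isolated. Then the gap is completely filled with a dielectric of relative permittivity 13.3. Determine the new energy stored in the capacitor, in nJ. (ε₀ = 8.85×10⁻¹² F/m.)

A = 11.5 × 2.57 cm² = 2.96×10⁻³ m².
Initially C₁ = ε₀A/d = 8.85×10⁻¹² × 2.96×10⁻³ / 1.89×10⁻⁴ = 1.38×10⁻¹⁰ F.
U₁ = 6.48×10⁻⁶ J.
Isolated ⇒ Q is held fixed. C₂ = 13.3 C₁ and U = Q²/(2C), so U₂/U₁ = C₁/C₂ = 0.0752.
U₂ = 0.0752 × 6.48×10⁻⁶ = 4.87×10⁻⁷ J.

487 nJ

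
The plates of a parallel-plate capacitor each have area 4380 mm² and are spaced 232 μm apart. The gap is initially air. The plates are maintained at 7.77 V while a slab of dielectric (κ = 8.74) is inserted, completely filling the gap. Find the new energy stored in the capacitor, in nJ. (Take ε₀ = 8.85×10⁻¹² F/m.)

44.1 nJ

A = 4380 mm² = 4.38×10⁻³ m².
Initially C₁ = ε₀A/d = 8.85×10⁻¹² × 4.38×10⁻³ / 2.32×10⁻⁴ = 1.67×10⁻¹⁰ F.
U₁ = 5.04×10⁻⁹ J.
Battery connected ⇒ V is held fixed. C₂ = 8.74 C₁ and U = ½CV², so U₂/U₁ = C₂/C₁ = 8.74.
U₂ = 8.74 × 5.04×10⁻⁹ = 4.41×10⁻⁸ J.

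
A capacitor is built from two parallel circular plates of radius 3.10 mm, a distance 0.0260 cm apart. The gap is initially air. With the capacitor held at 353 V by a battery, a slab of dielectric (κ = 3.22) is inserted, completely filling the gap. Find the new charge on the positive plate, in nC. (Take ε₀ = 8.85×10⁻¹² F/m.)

1.17 nC

A = π(3.10 mm)² = 3.02×10⁻⁵ m².
Initially C₁ = ε₀A/d = 8.85×10⁻¹² × 3.02×10⁻⁵ / 2.60×10⁻⁴ = 1.03×10⁻¹² F.
Q₁ = 3.63×10⁻¹⁰ C.
Battery connected ⇒ V is held fixed. C₂ = 3.22 C₁ and Q = CV, so Q₂/Q₁ = C₂/C₁ = 3.22.
Q₂ = 3.22 × 3.63×10⁻¹⁰ = 1.17×10⁻⁹ C.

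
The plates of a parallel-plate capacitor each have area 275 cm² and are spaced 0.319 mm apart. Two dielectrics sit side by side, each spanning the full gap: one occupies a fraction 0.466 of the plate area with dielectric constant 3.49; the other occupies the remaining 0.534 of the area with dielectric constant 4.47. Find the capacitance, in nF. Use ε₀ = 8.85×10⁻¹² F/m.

A = 275 cm² = 2.75×10⁻² m².
Side-by-side slabs ⇒ two capacitors in parallel, each spanning the full gap.
C₁ = κ₁ε₀A₁/d = 3.49 × 8.85×10⁻¹² × 1.28×10⁻² / 3.19×10⁻⁴ = 1.24×10⁻⁹ F.
C₂ = κ₂ε₀A₂/d = 4.47 × 8.85×10⁻¹² × 1.47×10⁻² / 3.19×10⁻⁴ = 1.82×10⁻⁹ F.
C = C₁ + C₂ = 3.06×10⁻⁹ F.

3.06 nF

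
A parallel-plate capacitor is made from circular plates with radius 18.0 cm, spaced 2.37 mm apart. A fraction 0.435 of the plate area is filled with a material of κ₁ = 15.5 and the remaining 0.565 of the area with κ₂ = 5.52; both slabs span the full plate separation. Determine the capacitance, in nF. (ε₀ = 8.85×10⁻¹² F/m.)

A = π(18.0 cm)² = 0.102 m².
Side-by-side slabs ⇒ two capacitors in parallel, each spanning the full gap.
C₁ = κ₁ε₀A₁/d = 15.5 × 8.85×10⁻¹² × 4.43×10⁻² / 2.37×10⁻³ = 2.56×10⁻⁹ F.
C₂ = κ₂ε₀A₂/d = 5.52 × 8.85×10⁻¹² × 5.75×10⁻² / 2.37×10⁻³ = 1.19×10⁻⁹ F.
C = C₁ + C₂ = 3.75×10⁻⁹ F.

C ≈ 3.75 nF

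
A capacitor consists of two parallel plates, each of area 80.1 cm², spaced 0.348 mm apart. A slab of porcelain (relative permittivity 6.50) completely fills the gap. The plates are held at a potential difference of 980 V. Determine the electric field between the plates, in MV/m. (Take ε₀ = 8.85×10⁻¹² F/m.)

E ≈ 2.82 MV/m

E = V/d = 980 / 3.48×10⁻⁴ = 2.82×10⁶ V/m.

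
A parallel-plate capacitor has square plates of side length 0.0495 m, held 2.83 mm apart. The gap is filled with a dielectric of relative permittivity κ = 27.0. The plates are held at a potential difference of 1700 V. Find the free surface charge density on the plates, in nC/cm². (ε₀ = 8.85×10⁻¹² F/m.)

A = (0.0495 m)² = 2.45×10⁻³ m².
C = κε₀A/d = 27.0 × 8.85×10⁻¹² × 2.45×10⁻³ / 2.83×10⁻³ = 2.07×10⁻¹⁰ F.
σ = Q/A = CV/A = 2.07×10⁻¹⁰ × 1700 / 2.45×10⁻³ = 1.44×10⁻⁴ C/m².

σ ≈ 14.4 nC/cm²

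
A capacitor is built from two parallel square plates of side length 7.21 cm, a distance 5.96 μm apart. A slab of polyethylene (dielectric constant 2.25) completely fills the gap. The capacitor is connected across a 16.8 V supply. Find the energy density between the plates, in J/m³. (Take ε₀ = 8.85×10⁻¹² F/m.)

E = V/d = 16.8 / 5.96×10⁻⁶ = 2.82×10⁶ V/m.
u = ½κε₀E² = ½ × 2.25 × 8.85×10⁻¹² × (2.82×10⁶)² = 79.1 J/m³.

79.1 J/m³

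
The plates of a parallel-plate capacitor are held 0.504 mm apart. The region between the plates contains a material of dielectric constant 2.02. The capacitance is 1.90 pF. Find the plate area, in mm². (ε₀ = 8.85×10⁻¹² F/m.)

53.6 mm²

A = Cd/(κε₀) = 1.90×10⁻¹² × 5.04×10⁻⁴ / (2.02 × 8.85×10⁻¹²) = 5.36×10⁻⁵ m².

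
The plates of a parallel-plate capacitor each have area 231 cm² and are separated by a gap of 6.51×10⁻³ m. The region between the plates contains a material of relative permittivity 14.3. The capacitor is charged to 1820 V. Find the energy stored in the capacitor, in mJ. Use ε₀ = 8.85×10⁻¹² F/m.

A = 231 cm² = 2.31×10⁻² m².
C = κε₀A/d = 14.3 × 8.85×10⁻¹² × 2.31×10⁻² / 6.51×10⁻³ = 4.49×10⁻¹⁰ F.
U = ½CV² = ½ × 4.49×10⁻¹⁰ × (1820)² = 7.44×10⁻⁴ J.

U ≈ 0.744 mJ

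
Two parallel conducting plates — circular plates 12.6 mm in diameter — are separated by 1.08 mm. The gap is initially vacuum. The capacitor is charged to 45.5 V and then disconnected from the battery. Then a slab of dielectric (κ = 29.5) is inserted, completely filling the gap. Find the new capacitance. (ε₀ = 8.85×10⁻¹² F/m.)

A = π(12.6/2 mm)² = 1.25×10⁻⁴ m².
Initially C₁ = ε₀A/d = 8.85×10⁻¹² × 1.25×10⁻⁴ / 1.08×10⁻³ = 1.02×10⁻¹² F.
C = κε₀A/d scales with κ, so C₂/C₁ = κ = 29.5.
C₂ = 29.5 × 1.02×10⁻¹² = 3.01×10⁻¹¹ F.

C ≈ 30.1 pF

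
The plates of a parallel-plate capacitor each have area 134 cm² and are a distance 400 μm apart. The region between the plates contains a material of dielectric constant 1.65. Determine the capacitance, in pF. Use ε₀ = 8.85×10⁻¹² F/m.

A = 134 cm² = 1.34×10⁻² m².
C = κε₀A/d = 1.65 × 8.85×10⁻¹² × 1.34×10⁻² / 4.00×10⁻⁴ = 4.89×10⁻¹⁰ F.

489 pF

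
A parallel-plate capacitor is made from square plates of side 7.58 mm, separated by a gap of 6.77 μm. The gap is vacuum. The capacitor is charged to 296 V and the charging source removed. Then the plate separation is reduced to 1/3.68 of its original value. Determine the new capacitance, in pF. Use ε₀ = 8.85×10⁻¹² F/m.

A = (7.58 mm)² = 5.75×10⁻⁵ m².
Initially C₁ = ε₀A/d = 8.85×10⁻¹² × 5.75×10⁻⁵ / 6.77×10⁻⁶ = 7.51×10⁻¹¹ F.
C = ε₀A/d scales as 1/d, so C₂/C₁ = d₁/d₂ = 3.68.
C₂ = 3.68 × 7.51×10⁻¹¹ = 2.76×10⁻¹⁰ F.

C ≈ 276 pF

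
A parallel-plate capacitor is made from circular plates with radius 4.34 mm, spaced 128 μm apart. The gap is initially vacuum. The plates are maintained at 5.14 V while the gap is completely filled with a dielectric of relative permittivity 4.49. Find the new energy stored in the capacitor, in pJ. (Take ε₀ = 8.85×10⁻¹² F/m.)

243 pJ

A = π(4.34 mm)² = 5.92×10⁻⁵ m².
Initially C₁ = ε₀A/d = 8.85×10⁻¹² × 5.92×10⁻⁵ / 1.28×10⁻⁴ = 4.09×10⁻¹² F.
U₁ = 5.40×10⁻¹¹ J.
Battery connected ⇒ V is held fixed. C₂ = 4.49 C₁ and U = ½CV², so U₂/U₁ = C₂/C₁ = 4.49.
U₂ = 4.49 × 5.40×10⁻¹¹ = 2.43×10⁻¹⁰ J.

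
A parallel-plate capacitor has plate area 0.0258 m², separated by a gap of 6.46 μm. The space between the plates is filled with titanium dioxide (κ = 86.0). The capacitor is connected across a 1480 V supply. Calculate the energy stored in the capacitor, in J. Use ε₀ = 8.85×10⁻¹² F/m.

C = κε₀A/d = 86.0 × 8.85×10⁻¹² × 2.58×10⁻² / 6.46×10⁻⁶ = 3.04×10⁻⁶ F.
U = ½CV² = ½ × 3.04×10⁻⁶ × (1480)² = 3.33 J.

U ≈ 3.33 J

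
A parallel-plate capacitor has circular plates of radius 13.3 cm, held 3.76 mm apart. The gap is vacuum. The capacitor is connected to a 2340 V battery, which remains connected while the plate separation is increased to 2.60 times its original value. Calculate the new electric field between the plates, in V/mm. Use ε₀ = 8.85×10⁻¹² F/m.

A = π(13.3 cm)² = 5.56×10⁻² m².
Initially C₁ = ε₀A/d = 8.85×10⁻¹² × 5.56×10⁻² / 3.76×10⁻³ = 1.31×10⁻¹⁰ F.
E₁ = 6.22×10⁵ V/m.
Battery connected ⇒ V is held fixed. E = V/d, so E₂/E₁ = d₁/d₂ = 0.385.
E₂ = 0.385 × 6.22×10⁵ = 2.39×10⁵ V/m.

E ≈ 239 V/mm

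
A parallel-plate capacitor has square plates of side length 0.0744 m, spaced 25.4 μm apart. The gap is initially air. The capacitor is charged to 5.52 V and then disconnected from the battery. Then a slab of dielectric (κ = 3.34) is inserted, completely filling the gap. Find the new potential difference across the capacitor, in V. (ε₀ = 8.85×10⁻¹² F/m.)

1.65 V

A = (0.0744 m)² = 5.54×10⁻³ m².
Initially C₁ = ε₀A/d = 8.85×10⁻¹² × 5.54×10⁻³ / 2.54×10⁻⁵ = 1.93×10⁻⁹ F.
V₁ = 5.52 V.
Isolated ⇒ Q is held fixed. C₂ = 3.34 C₁ and V = Q/C, so V₂/V₁ = C₁/C₂ = 0.299.
V₂ = 0.299 × 5.52 = 1.65 V.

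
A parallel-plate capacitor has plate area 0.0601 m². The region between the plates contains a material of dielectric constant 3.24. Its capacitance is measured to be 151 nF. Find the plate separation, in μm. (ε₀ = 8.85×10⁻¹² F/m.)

d ≈ 11.4 μm

d = κε₀A/C = 3.24 × 8.85×10⁻¹² × 6.01×10⁻² / 1.51×10⁻⁷ = 1.14×10⁻⁵ m.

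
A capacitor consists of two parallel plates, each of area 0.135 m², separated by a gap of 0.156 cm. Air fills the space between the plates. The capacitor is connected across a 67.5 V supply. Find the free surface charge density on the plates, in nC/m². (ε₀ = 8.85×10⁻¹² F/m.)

383 nC/m²

C = ε₀A/d = 8.85×10⁻¹² × 0.135 / 1.56×10⁻³ = 7.66×10⁻¹⁰ F.
σ = Q/A = CV/A = 7.66×10⁻¹⁰ × 67.5 / 0.135 = 3.83×10⁻⁷ C/m².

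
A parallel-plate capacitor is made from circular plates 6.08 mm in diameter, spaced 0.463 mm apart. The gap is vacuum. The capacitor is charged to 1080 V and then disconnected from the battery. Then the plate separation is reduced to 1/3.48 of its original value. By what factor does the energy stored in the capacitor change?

Isolated ⇒ Q is held fixed.
C₂ = 3.48 C₁ and U = Q²/(2C), so U₂/U₁ = C₁/C₂ = 0.287.

U₂/U₁ ≈ 0.287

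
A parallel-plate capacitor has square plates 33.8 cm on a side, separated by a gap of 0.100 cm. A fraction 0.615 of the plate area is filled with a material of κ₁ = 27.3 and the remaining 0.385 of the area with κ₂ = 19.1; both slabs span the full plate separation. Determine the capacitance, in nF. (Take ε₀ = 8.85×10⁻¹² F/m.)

A = (33.8 cm)² = 0.114 m².
Side-by-side slabs ⇒ two capacitors in parallel, each spanning the full gap.
C₁ = κ₁ε₀A₁/d = 27.3 × 8.85×10⁻¹² × 7.03×10⁻² / 1.00×10⁻³ = 1.70×10⁻⁸ F.
C₂ = κ₂ε₀A₂/d = 19.1 × 8.85×10⁻¹² × 4.40×10⁻² / 1.00×10⁻³ = 7.43×10⁻⁹ F.
C = C₁ + C₂ = 2.44×10⁻⁸ F.

24.4 nF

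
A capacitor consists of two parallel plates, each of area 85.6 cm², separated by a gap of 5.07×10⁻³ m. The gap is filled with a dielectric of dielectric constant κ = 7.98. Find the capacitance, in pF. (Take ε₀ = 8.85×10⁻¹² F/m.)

119 pF

A = 85.6 cm² = 8.56×10⁻³ m².
C = κε₀A/d = 7.98 × 8.85×10⁻¹² × 8.56×10⁻³ / 5.07×10⁻³ = 1.19×10⁻¹⁰ F.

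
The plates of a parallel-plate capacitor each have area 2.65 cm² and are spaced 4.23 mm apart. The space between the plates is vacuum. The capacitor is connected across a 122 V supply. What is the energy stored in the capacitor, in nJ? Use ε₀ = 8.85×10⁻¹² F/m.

4.13 nJ

A = 2.65 cm² = 2.65×10⁻⁴ m².
C = ε₀A/d = 8.85×10⁻¹² × 2.65×10⁻⁴ / 4.23×10⁻³ = 5.54×10⁻¹³ F.
U = ½CV² = ½ × 5.54×10⁻¹³ × (122)² = 4.13×10⁻⁹ J.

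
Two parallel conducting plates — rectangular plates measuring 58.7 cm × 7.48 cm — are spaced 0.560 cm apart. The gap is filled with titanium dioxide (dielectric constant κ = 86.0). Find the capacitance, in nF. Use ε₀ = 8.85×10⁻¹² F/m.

A = 58.7 × 7.48 cm² = 4.39×10⁻² m².
C = κε₀A/d = 86.0 × 8.85×10⁻¹² × 4.39×10⁻² / 5.60×10⁻³ = 5.97×10⁻⁹ F.

5.97 nF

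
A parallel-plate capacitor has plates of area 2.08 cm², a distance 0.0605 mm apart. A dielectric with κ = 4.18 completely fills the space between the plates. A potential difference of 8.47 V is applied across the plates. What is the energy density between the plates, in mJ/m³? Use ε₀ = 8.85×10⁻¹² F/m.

363 mJ/m³

E = V/d = 8.47 / 6.05×10⁻⁵ = 1.40×10⁵ V/m.
u = ½κε₀E² = ½ × 4.18 × 8.85×10⁻¹² × (1.40×10⁵)² = 0.363 J/m³.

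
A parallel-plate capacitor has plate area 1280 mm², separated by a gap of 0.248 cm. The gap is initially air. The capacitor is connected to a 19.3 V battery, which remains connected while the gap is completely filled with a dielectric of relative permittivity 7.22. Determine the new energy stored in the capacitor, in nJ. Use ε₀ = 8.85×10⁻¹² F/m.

A = 1280 mm² = 1.28×10⁻³ m².
Initially C₁ = ε₀A/d = 8.85×10⁻¹² × 1.28×10⁻³ / 2.48×10⁻³ = 4.57×10⁻¹² F.
U₁ = 8.51×10⁻¹⁰ J.
Battery connected ⇒ V is held fixed. C₂ = 7.22 C₁ and U = ½CV², so U₂/U₁ = C₂/C₁ = 7.22.
U₂ = 7.22 × 8.51×10⁻¹⁰ = 6.14×10⁻⁹ J.

6.14 nJ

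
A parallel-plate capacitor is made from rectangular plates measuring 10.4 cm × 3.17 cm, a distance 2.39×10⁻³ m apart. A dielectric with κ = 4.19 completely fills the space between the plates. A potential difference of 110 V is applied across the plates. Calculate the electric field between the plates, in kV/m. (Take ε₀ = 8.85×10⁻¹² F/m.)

E ≈ 46.0 kV/m

E = V/d = 110 / 2.39×10⁻³ = 4.60×10⁴ V/m.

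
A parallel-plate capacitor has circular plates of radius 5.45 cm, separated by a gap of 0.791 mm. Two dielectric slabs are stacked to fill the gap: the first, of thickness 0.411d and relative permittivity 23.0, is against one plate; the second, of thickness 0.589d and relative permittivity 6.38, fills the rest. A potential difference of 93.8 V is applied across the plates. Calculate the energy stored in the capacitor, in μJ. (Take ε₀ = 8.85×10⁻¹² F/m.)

A = π(5.45 cm)² = 9.33×10⁻³ m².
Stacked slabs ⇒ two capacitors in series, each with the full plate area.
C₁ = κ₁ε₀A/d₁ = 23.0 × 8.85×10⁻¹² × 9.33×10⁻³ / 3.25×10⁻⁴ = 5.84×10⁻⁹ F.
C₂ = κ₂ε₀A/d₂ = 6.38 × 8.85×10⁻¹² × 9.33×10⁻³ / 4.66×10⁻⁴ = 1.13×10⁻⁹ F.
C = (1/C₁ + 1/C₂)⁻¹ = 9.47×10⁻¹⁰ F.
U = ½CV² = ½ × 9.47×10⁻¹⁰ × (93.8)² = 4.17×10⁻⁶ J.

U ≈ 4.17 μJ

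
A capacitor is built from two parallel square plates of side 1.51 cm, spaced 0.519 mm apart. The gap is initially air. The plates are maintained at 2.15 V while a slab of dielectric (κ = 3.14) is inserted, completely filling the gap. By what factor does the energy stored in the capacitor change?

3.14

Battery connected ⇒ V is held fixed.
C₂ = 3.14 C₁ and U = ½CV², so U₂/U₁ = C₂/C₁ = 3.14.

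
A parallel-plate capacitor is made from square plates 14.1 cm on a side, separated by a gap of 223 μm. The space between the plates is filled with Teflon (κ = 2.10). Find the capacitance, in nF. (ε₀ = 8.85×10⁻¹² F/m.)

A = (14.1 cm)² = 1.99×10⁻² m².
C = κε₀A/d = 2.10 × 8.85×10⁻¹² × 1.99×10⁻² / 2.23×10⁻⁴ = 1.66×10⁻⁹ F.

C ≈ 1.66 nF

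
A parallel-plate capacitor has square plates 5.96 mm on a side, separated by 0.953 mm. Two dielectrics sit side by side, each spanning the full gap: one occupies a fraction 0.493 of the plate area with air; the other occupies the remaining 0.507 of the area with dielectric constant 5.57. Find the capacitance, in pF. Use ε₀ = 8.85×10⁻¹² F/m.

1.09 pF

A = (5.96 mm)² = 3.55×10⁻⁵ m².
Side-by-side slabs ⇒ two capacitors in parallel, each spanning the full gap.
C₁ = κ₁ε₀A₁/d = 1.00 × 8.85×10⁻¹² × 1.75×10⁻⁵ / 9.53×10⁻⁴ = 1.63×10⁻¹³ F.
C₂ = κ₂ε₀A₂/d = 5.57 × 8.85×10⁻¹² × 1.80×10⁻⁵ / 9.53×10⁻⁴ = 9.32×10⁻¹³ F.
C = C₁ + C₂ = 1.09×10⁻¹² F.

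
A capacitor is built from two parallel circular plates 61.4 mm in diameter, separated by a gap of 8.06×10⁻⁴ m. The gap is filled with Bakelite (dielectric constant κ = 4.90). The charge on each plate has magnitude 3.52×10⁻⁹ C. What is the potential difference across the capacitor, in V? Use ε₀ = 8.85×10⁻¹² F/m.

22.1 V

A = π(61.4/2 mm)² = 2.96×10⁻³ m².
C = κε₀A/d = 4.90 × 8.85×10⁻¹² × 2.96×10⁻³ / 8.06×10⁻⁴ = 1.59×10⁻¹⁰ F.
V = Q/C = 3.52×10⁻⁹ / 1.59×10⁻¹⁰ = 22.1 V.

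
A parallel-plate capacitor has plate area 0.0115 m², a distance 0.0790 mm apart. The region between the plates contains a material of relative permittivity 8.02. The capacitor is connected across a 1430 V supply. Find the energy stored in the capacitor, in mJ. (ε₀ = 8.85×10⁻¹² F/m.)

U ≈ 10.6 mJ

C = κε₀A/d = 8.02 × 8.85×10⁻¹² × 1.15×10⁻² / 7.90×10⁻⁵ = 1.03×10⁻⁸ F.
U = ½CV² = ½ × 1.03×10⁻⁸ × (1430)² = 1.06×10⁻² J.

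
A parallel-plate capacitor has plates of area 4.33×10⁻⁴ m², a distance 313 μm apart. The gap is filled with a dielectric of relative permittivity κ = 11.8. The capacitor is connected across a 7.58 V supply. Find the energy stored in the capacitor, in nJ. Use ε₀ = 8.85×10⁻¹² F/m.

C = κε₀A/d = 11.8 × 8.85×10⁻¹² × 4.33×10⁻⁴ / 3.13×10⁻⁴ = 1.44×10⁻¹⁰ F.
U = ½CV² = ½ × 1.44×10⁻¹⁰ × (7.58)² = 4.15×10⁻⁹ J.

4.15 nJ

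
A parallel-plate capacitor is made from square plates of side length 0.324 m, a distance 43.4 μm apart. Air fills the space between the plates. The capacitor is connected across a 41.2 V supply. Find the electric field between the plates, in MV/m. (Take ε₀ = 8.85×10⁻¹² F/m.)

E ≈ 0.949 MV/m

E = V/d = 41.2 / 4.34×10⁻⁵ = 9.49×10⁵ V/m.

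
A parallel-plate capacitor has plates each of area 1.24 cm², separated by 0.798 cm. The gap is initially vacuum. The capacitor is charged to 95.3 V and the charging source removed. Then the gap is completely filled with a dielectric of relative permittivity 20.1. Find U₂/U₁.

Isolated ⇒ Q is held fixed.
C₂ = 20.1 C₁ and U = Q²/(2C), so U₂/U₁ = C₁/C₂ = 0.0498.

U₂/U₁ ≈ 0.0498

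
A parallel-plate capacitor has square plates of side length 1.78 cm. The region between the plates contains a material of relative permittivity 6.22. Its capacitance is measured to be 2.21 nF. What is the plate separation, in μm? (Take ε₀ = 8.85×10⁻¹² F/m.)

7.89 μm

A = (1.78 cm)² = 3.17×10⁻⁴ m².
d = κε₀A/C = 6.22 × 8.85×10⁻¹² × 3.17×10⁻⁴ / 2.21×10⁻⁹ = 7.89×10⁻⁶ m.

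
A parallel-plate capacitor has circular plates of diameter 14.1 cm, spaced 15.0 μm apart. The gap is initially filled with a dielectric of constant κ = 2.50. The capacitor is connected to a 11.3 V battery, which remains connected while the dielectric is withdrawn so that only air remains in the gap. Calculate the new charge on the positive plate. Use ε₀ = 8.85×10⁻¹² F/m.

104 nC

A = π(14.1/2 cm)² = 1.56×10⁻² m².
Initially C₁ = κε₀A/d = 2.50 × 8.85×10⁻¹² × 1.56×10⁻² / 1.50×10⁻⁵ = 2.30×10⁻⁸ F.
Q₁ = 2.60×10⁻⁷ C.
Battery connected ⇒ V is held fixed. C₂ = 0.400 C₁ and Q = CV, so Q₂/Q₁ = C₂/C₁ = 0.400.
Q₂ = 0.400 × 2.60×10⁻⁷ = 1.04×10⁻⁷ C.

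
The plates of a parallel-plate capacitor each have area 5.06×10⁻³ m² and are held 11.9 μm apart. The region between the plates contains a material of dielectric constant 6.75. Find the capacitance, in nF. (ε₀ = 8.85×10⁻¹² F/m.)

C ≈ 25.4 nF

C = κε₀A/d = 6.75 × 8.85×10⁻¹² × 5.06×10⁻³ / 1.19×10⁻⁵ = 2.54×10⁻⁸ F.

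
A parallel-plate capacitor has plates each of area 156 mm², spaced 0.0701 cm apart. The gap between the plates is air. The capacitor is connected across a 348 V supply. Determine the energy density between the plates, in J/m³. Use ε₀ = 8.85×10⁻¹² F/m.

u ≈ 1.09 J/m³

E = V/d = 348 / 7.01×10⁻⁴ = 4.96×10⁵ V/m.
u = ½ε₀E² = ½ × 8.85×10⁻¹² × (4.96×10⁵)² = 1.09 J/m³.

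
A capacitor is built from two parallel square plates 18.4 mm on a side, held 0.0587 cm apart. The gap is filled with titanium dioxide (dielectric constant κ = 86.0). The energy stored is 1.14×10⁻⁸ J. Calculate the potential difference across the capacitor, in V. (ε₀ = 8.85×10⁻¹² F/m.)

V ≈ 7.21 V

A = (18.4 mm)² = 3.39×10⁻⁴ m².
C = κε₀A/d = 86.0 × 8.85×10⁻¹² × 3.39×10⁻⁴ / 5.87×10⁻⁴ = 4.39×10⁻¹⁰ F.
V = √(2U/C) = √(2 × 1.14×10⁻⁸ / 4.39×10⁻¹⁰) = 7.21 V.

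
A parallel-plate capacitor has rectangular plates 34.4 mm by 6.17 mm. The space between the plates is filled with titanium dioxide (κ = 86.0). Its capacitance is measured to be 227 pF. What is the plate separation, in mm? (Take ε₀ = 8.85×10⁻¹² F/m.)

d ≈ 0.712 mm

A = 34.4 × 6.17 mm² = 2.12×10⁻⁴ m².
d = κε₀A/C = 86.0 × 8.85×10⁻¹² × 2.12×10⁻⁴ / 2.27×10⁻¹⁰ = 7.12×10⁻⁴ m.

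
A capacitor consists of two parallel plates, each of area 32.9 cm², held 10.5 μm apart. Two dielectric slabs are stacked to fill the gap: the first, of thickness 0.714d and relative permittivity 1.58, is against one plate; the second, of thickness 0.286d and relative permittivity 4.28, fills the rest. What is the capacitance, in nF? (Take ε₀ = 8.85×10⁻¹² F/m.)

A = 32.9 cm² = 3.29×10⁻³ m².
Stacked slabs ⇒ two capacitors in series, each with the full plate area.
C₁ = κ₁ε₀A/d₁ = 1.58 × 8.85×10⁻¹² × 3.29×10⁻³ / 7.50×10⁻⁶ = 6.14×10⁻⁹ F.
C₂ = κ₂ε₀A/d₂ = 4.28 × 8.85×10⁻¹² × 3.29×10⁻³ / 3.00×10⁻⁶ = 4.15×10⁻⁸ F.
C = (1/C₁ + 1/C₂)⁻¹ = 5.35×10⁻⁹ F.

C ≈ 5.35 nF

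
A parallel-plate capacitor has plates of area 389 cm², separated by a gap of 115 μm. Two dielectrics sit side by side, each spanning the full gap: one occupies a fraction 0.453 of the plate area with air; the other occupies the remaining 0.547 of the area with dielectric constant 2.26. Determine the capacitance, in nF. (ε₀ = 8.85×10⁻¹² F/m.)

A = 389 cm² = 3.89×10⁻² m².
Side-by-side slabs ⇒ two capacitors in parallel, each spanning the full gap.
C₁ = κ₁ε₀A₁/d = 1.00 × 8.85×10⁻¹² × 1.76×10⁻² / 1.15×10⁻⁴ = 1.36×10⁻⁹ F.
C₂ = κ₂ε₀A₂/d = 2.26 × 8.85×10⁻¹² × 2.13×10⁻² / 1.15×10⁻⁴ = 3.70×10⁻⁹ F.
C = C₁ + C₂ = 5.06×10⁻⁹ F.

5.06 nF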